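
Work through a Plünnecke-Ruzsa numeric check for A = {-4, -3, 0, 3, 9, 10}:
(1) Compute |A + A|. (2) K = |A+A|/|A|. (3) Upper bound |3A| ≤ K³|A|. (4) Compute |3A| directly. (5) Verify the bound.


|A| = 6.
Step 1: Compute A + A by enumerating all 36 pairs.
A + A = {-8, -7, -6, -4, -3, -1, 0, 3, 5, 6, 7, 9, 10, 12, 13, 18, 19, 20}, so |A + A| = 18.
Step 2: Doubling constant K = |A + A|/|A| = 18/6 = 18/6 ≈ 3.0000.
Step 3: Plünnecke-Ruzsa gives |3A| ≤ K³·|A| = (3.0000)³ · 6 ≈ 162.0000.
Step 4: Compute 3A = A + A + A directly by enumerating all triples (a,b,c) ∈ A³; |3A| = 38.
Step 5: Check 38 ≤ 162.0000? Yes ✓.

K = 18/6, Plünnecke-Ruzsa bound K³|A| ≈ 162.0000, |3A| = 38, inequality holds.


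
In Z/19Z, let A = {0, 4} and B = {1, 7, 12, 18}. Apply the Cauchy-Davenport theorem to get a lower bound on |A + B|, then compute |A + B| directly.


Cauchy-Davenport: |A + B| ≥ min(p, |A| + |B| - 1) for A, B nonempty in Z/pZ.
|A| = 2, |B| = 4, p = 19.
CD lower bound = min(19, 2 + 4 - 1) = min(19, 5) = 5.
Compute A + B mod 19 directly:
a = 0: 0+1=1, 0+7=7, 0+12=12, 0+18=18
a = 4: 4+1=5, 4+7=11, 4+12=16, 4+18=3
A + B = {1, 3, 5, 7, 11, 12, 16, 18}, so |A + B| = 8.
Verify: 8 ≥ 5? Yes ✓.

CD lower bound = 5, actual |A + B| = 8.


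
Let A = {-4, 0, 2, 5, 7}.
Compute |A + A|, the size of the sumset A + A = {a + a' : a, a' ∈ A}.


A + A = {a + a' : a, a' ∈ A}; |A| = 5.
General bounds: 2|A| - 1 ≤ |A + A| ≤ |A|(|A|+1)/2, i.e. 9 ≤ |A + A| ≤ 15.
Lower bound 2|A|-1 is attained iff A is an arithmetic progression.
Enumerate sums a + a' for a ≤ a' (symmetric, so this suffices):
a = -4: -4+-4=-8, -4+0=-4, -4+2=-2, -4+5=1, -4+7=3
a = 0: 0+0=0, 0+2=2, 0+5=5, 0+7=7
a = 2: 2+2=4, 2+5=7, 2+7=9
a = 5: 5+5=10, 5+7=12
a = 7: 7+7=14
Distinct sums: {-8, -4, -2, 0, 1, 2, 3, 4, 5, 7, 9, 10, 12, 14}
|A + A| = 14

|A + A| = 14


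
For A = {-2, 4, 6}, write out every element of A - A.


A - A = {a - a' : a, a' ∈ A}.
Compute a - a' for each ordered pair (a, a'):
a = -2: -2--2=0, -2-4=-6, -2-6=-8
a = 4: 4--2=6, 4-4=0, 4-6=-2
a = 6: 6--2=8, 6-4=2, 6-6=0
Collecting distinct values (and noting 0 appears from a-a):
A - A = {-8, -6, -2, 0, 2, 6, 8}
|A - A| = 7

A - A = {-8, -6, -2, 0, 2, 6, 8}


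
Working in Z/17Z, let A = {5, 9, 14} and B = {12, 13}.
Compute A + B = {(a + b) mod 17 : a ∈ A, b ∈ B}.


Work in Z/17Z: reduce every sum a + b modulo 17.
Enumerate all 6 pairs:
a = 5: 5+12=0, 5+13=1
a = 9: 9+12=4, 9+13=5
a = 14: 14+12=9, 14+13=10
Distinct residues collected: {0, 1, 4, 5, 9, 10}
|A + B| = 6 (out of 17 total residues).

A + B = {0, 1, 4, 5, 9, 10}


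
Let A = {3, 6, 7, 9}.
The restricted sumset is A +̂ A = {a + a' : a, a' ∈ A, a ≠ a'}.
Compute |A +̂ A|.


Restricted sumset: A +̂ A = {a + a' : a ∈ A, a' ∈ A, a ≠ a'}.
Equivalently, take A + A and drop any sum 2a that is achievable ONLY as a + a for a ∈ A (i.e. sums representable only with equal summands).
Enumerate pairs (a, a') with a < a' (symmetric, so each unordered pair gives one sum; this covers all a ≠ a'):
  3 + 6 = 9
  3 + 7 = 10
  3 + 9 = 12
  6 + 7 = 13
  6 + 9 = 15
  7 + 9 = 16
Collected distinct sums: {9, 10, 12, 13, 15, 16}
|A +̂ A| = 6
(Reference bound: |A +̂ A| ≥ 2|A| - 3 for |A| ≥ 2, with |A| = 4 giving ≥ 5.)

|A +̂ A| = 6


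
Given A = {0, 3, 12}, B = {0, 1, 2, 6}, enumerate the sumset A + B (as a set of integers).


A + B = {a + b : a ∈ A, b ∈ B}.
Enumerate all |A|·|B| = 3·4 = 12 pairs (a, b) and collect distinct sums.
a = 0: 0+0=0, 0+1=1, 0+2=2, 0+6=6
a = 3: 3+0=3, 3+1=4, 3+2=5, 3+6=9
a = 12: 12+0=12, 12+1=13, 12+2=14, 12+6=18
Collecting distinct sums: A + B = {0, 1, 2, 3, 4, 5, 6, 9, 12, 13, 14, 18}
|A + B| = 12

A + B = {0, 1, 2, 3, 4, 5, 6, 9, 12, 13, 14, 18}


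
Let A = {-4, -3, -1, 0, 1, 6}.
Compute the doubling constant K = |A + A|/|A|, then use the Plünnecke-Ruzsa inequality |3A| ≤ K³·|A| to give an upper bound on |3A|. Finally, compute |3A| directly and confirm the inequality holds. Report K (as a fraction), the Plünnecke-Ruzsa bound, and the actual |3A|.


|A| = 6.
Step 1: Compute A + A by enumerating all 36 pairs.
A + A = {-8, -7, -6, -5, -4, -3, -2, -1, 0, 1, 2, 3, 5, 6, 7, 12}, so |A + A| = 16.
Step 2: Doubling constant K = |A + A|/|A| = 16/6 = 16/6 ≈ 2.6667.
Step 3: Plünnecke-Ruzsa gives |3A| ≤ K³·|A| = (2.6667)³ · 6 ≈ 113.7778.
Step 4: Compute 3A = A + A + A directly by enumerating all triples (a,b,c) ∈ A³; |3A| = 26.
Step 5: Check 26 ≤ 113.7778? Yes ✓.

K = 16/6, Plünnecke-Ruzsa bound K³|A| ≈ 113.7778, |3A| = 26, inequality holds.


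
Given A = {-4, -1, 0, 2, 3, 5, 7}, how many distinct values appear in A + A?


A + A = {a + a' : a, a' ∈ A}; |A| = 7.
General bounds: 2|A| - 1 ≤ |A + A| ≤ |A|(|A|+1)/2, i.e. 13 ≤ |A + A| ≤ 28.
Lower bound 2|A|-1 is attained iff A is an arithmetic progression.
Enumerate sums a + a' for a ≤ a' (symmetric, so this suffices):
a = -4: -4+-4=-8, -4+-1=-5, -4+0=-4, -4+2=-2, -4+3=-1, -4+5=1, -4+7=3
a = -1: -1+-1=-2, -1+0=-1, -1+2=1, -1+3=2, -1+5=4, -1+7=6
a = 0: 0+0=0, 0+2=2, 0+3=3, 0+5=5, 0+7=7
a = 2: 2+2=4, 2+3=5, 2+5=7, 2+7=9
a = 3: 3+3=6, 3+5=8, 3+7=10
a = 5: 5+5=10, 5+7=12
a = 7: 7+7=14
Distinct sums: {-8, -5, -4, -2, -1, 0, 1, 2, 3, 4, 5, 6, 7, 8, 9, 10, 12, 14}
|A + A| = 18

|A + A| = 18


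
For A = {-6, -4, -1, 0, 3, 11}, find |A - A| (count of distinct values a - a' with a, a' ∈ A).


A - A = {a - a' : a, a' ∈ A}; |A| = 6.
Bounds: 2|A|-1 ≤ |A - A| ≤ |A|² - |A| + 1, i.e. 11 ≤ |A - A| ≤ 31.
Note: 0 ∈ A - A always (from a - a). The set is symmetric: if d ∈ A - A then -d ∈ A - A.
Enumerate nonzero differences d = a - a' with a > a' (then include -d):
Positive differences: {1, 2, 3, 4, 5, 6, 7, 8, 9, 11, 12, 15, 17}
Full difference set: {0} ∪ (positive diffs) ∪ (negative diffs).
|A - A| = 1 + 2·13 = 27 (matches direct enumeration: 27).

|A - A| = 27


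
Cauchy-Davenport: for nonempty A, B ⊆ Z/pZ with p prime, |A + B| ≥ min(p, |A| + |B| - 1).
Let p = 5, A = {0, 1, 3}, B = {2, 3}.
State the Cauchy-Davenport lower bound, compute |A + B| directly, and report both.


Cauchy-Davenport: |A + B| ≥ min(p, |A| + |B| - 1) for A, B nonempty in Z/pZ.
|A| = 3, |B| = 2, p = 5.
CD lower bound = min(5, 3 + 2 - 1) = min(5, 4) = 4.
Compute A + B mod 5 directly:
a = 0: 0+2=2, 0+3=3
a = 1: 1+2=3, 1+3=4
a = 3: 3+2=0, 3+3=1
A + B = {0, 1, 2, 3, 4}, so |A + B| = 5.
Verify: 5 ≥ 4? Yes ✓.

CD lower bound = 4, actual |A + B| = 5.


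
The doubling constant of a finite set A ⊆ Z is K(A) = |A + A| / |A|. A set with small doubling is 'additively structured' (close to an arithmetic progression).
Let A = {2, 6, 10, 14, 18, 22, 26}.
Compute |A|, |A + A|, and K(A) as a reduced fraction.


|A| = 7.
Compute A + A by enumerating all 49 pairs.
A + A = {4, 8, 12, 16, 20, 24, 28, 32, 36, 40, 44, 48, 52}, so |A + A| = 13.
K = |A + A| / |A| = 13/7 (already in lowest terms) ≈ 1.8571.
Reference: AP of size 7 gives K = 13/7 ≈ 1.8571; a fully generic set of size 7 gives K ≈ 4.0000.

|A| = 7, |A + A| = 13, K = 13/7.


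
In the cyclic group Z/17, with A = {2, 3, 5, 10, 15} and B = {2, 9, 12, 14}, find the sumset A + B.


Work in Z/17Z: reduce every sum a + b modulo 17.
Enumerate all 20 pairs:
a = 2: 2+2=4, 2+9=11, 2+12=14, 2+14=16
a = 3: 3+2=5, 3+9=12, 3+12=15, 3+14=0
a = 5: 5+2=7, 5+9=14, 5+12=0, 5+14=2
a = 10: 10+2=12, 10+9=2, 10+12=5, 10+14=7
a = 15: 15+2=0, 15+9=7, 15+12=10, 15+14=12
Distinct residues collected: {0, 2, 4, 5, 7, 10, 11, 12, 14, 15, 16}
|A + B| = 11 (out of 17 total residues).

A + B = {0, 2, 4, 5, 7, 10, 11, 12, 14, 15, 16}


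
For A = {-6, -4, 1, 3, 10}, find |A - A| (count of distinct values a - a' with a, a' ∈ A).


A - A = {a - a' : a, a' ∈ A}; |A| = 5.
Bounds: 2|A|-1 ≤ |A - A| ≤ |A|² - |A| + 1, i.e. 9 ≤ |A - A| ≤ 21.
Note: 0 ∈ A - A always (from a - a). The set is symmetric: if d ∈ A - A then -d ∈ A - A.
Enumerate nonzero differences d = a - a' with a > a' (then include -d):
Positive differences: {2, 5, 7, 9, 14, 16}
Full difference set: {0} ∪ (positive diffs) ∪ (negative diffs).
|A - A| = 1 + 2·6 = 13 (matches direct enumeration: 13).

|A - A| = 13


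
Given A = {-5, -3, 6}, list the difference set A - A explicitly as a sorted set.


A - A = {a - a' : a, a' ∈ A}.
Compute a - a' for each ordered pair (a, a'):
a = -5: -5--5=0, -5--3=-2, -5-6=-11
a = -3: -3--5=2, -3--3=0, -3-6=-9
a = 6: 6--5=11, 6--3=9, 6-6=0
Collecting distinct values (and noting 0 appears from a-a):
A - A = {-11, -9, -2, 0, 2, 9, 11}
|A - A| = 7

A - A = {-11, -9, -2, 0, 2, 9, 11}


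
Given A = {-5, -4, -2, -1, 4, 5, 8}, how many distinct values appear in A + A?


A + A = {a + a' : a, a' ∈ A}; |A| = 7.
General bounds: 2|A| - 1 ≤ |A + A| ≤ |A|(|A|+1)/2, i.e. 13 ≤ |A + A| ≤ 28.
Lower bound 2|A|-1 is attained iff A is an arithmetic progression.
Enumerate sums a + a' for a ≤ a' (symmetric, so this suffices):
a = -5: -5+-5=-10, -5+-4=-9, -5+-2=-7, -5+-1=-6, -5+4=-1, -5+5=0, -5+8=3
a = -4: -4+-4=-8, -4+-2=-6, -4+-1=-5, -4+4=0, -4+5=1, -4+8=4
a = -2: -2+-2=-4, -2+-1=-3, -2+4=2, -2+5=3, -2+8=6
a = -1: -1+-1=-2, -1+4=3, -1+5=4, -1+8=7
a = 4: 4+4=8, 4+5=9, 4+8=12
a = 5: 5+5=10, 5+8=13
a = 8: 8+8=16
Distinct sums: {-10, -9, -8, -7, -6, -5, -4, -3, -2, -1, 0, 1, 2, 3, 4, 6, 7, 8, 9, 10, 12, 13, 16}
|A + A| = 23

|A + A| = 23


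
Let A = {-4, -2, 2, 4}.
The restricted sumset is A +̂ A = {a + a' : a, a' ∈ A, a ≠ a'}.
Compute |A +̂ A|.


Restricted sumset: A +̂ A = {a + a' : a ∈ A, a' ∈ A, a ≠ a'}.
Equivalently, take A + A and drop any sum 2a that is achievable ONLY as a + a for a ∈ A (i.e. sums representable only with equal summands).
Enumerate pairs (a, a') with a < a' (symmetric, so each unordered pair gives one sum; this covers all a ≠ a'):
  -4 + -2 = -6
  -4 + 2 = -2
  -4 + 4 = 0
  -2 + 2 = 0
  -2 + 4 = 2
  2 + 4 = 6
Collected distinct sums: {-6, -2, 0, 2, 6}
|A +̂ A| = 5
(Reference bound: |A +̂ A| ≥ 2|A| - 3 for |A| ≥ 2, with |A| = 4 giving ≥ 5.)

|A +̂ A| = 5


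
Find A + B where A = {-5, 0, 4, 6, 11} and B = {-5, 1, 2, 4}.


A + B = {a + b : a ∈ A, b ∈ B}.
Enumerate all |A|·|B| = 5·4 = 20 pairs (a, b) and collect distinct sums.
a = -5: -5+-5=-10, -5+1=-4, -5+2=-3, -5+4=-1
a = 0: 0+-5=-5, 0+1=1, 0+2=2, 0+4=4
a = 4: 4+-5=-1, 4+1=5, 4+2=6, 4+4=8
a = 6: 6+-5=1, 6+1=7, 6+2=8, 6+4=10
a = 11: 11+-5=6, 11+1=12, 11+2=13, 11+4=15
Collecting distinct sums: A + B = {-10, -5, -4, -3, -1, 1, 2, 4, 5, 6, 7, 8, 10, 12, 13, 15}
|A + B| = 16

A + B = {-10, -5, -4, -3, -1, 1, 2, 4, 5, 6, 7, 8, 10, 12, 13, 15}


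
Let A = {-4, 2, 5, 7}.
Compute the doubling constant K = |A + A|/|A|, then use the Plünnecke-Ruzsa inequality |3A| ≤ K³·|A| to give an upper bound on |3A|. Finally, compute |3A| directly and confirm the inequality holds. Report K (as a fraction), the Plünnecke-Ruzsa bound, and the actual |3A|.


|A| = 4.
Step 1: Compute A + A by enumerating all 16 pairs.
A + A = {-8, -2, 1, 3, 4, 7, 9, 10, 12, 14}, so |A + A| = 10.
Step 2: Doubling constant K = |A + A|/|A| = 10/4 = 10/4 ≈ 2.5000.
Step 3: Plünnecke-Ruzsa gives |3A| ≤ K³·|A| = (2.5000)³ · 4 ≈ 62.5000.
Step 4: Compute 3A = A + A + A directly by enumerating all triples (a,b,c) ∈ A³; |3A| = 19.
Step 5: Check 19 ≤ 62.5000? Yes ✓.

K = 10/4, Plünnecke-Ruzsa bound K³|A| ≈ 62.5000, |3A| = 19, inequality holds.


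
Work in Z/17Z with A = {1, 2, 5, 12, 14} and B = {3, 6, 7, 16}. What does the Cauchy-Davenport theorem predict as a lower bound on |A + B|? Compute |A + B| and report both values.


Cauchy-Davenport: |A + B| ≥ min(p, |A| + |B| - 1) for A, B nonempty in Z/pZ.
|A| = 5, |B| = 4, p = 17.
CD lower bound = min(17, 5 + 4 - 1) = min(17, 8) = 8.
Compute A + B mod 17 directly:
a = 1: 1+3=4, 1+6=7, 1+7=8, 1+16=0
a = 2: 2+3=5, 2+6=8, 2+7=9, 2+16=1
a = 5: 5+3=8, 5+6=11, 5+7=12, 5+16=4
a = 12: 12+3=15, 12+6=1, 12+7=2, 12+16=11
a = 14: 14+3=0, 14+6=3, 14+7=4, 14+16=13
A + B = {0, 1, 2, 3, 4, 5, 7, 8, 9, 11, 12, 13, 15}, so |A + B| = 13.
Verify: 13 ≥ 8? Yes ✓.

CD lower bound = 8, actual |A + B| = 13.


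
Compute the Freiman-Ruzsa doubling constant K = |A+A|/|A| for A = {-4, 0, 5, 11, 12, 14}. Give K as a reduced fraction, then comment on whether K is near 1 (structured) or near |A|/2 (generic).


|A| = 6.
Compute A + A by enumerating all 36 pairs.
A + A = {-8, -4, 0, 1, 5, 7, 8, 10, 11, 12, 14, 16, 17, 19, 22, 23, 24, 25, 26, 28}, so |A + A| = 20.
K = |A + A| / |A| = 20/6 = 10/3 ≈ 3.3333.
Reference: AP of size 6 gives K = 11/6 ≈ 1.8333; a fully generic set of size 6 gives K ≈ 3.5000.

|A| = 6, |A + A| = 20, K = 20/6 = 10/3.


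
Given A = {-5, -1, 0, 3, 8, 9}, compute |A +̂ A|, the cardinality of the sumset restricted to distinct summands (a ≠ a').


Restricted sumset: A +̂ A = {a + a' : a ∈ A, a' ∈ A, a ≠ a'}.
Equivalently, take A + A and drop any sum 2a that is achievable ONLY as a + a for a ∈ A (i.e. sums representable only with equal summands).
Enumerate pairs (a, a') with a < a' (symmetric, so each unordered pair gives one sum; this covers all a ≠ a'):
  -5 + -1 = -6
  -5 + 0 = -5
  -5 + 3 = -2
  -5 + 8 = 3
  -5 + 9 = 4
  -1 + 0 = -1
  -1 + 3 = 2
  -1 + 8 = 7
  -1 + 9 = 8
  0 + 3 = 3
  0 + 8 = 8
  0 + 9 = 9
  3 + 8 = 11
  3 + 9 = 12
  8 + 9 = 17
Collected distinct sums: {-6, -5, -2, -1, 2, 3, 4, 7, 8, 9, 11, 12, 17}
|A +̂ A| = 13
(Reference bound: |A +̂ A| ≥ 2|A| - 3 for |A| ≥ 2, with |A| = 6 giving ≥ 9.)

|A +̂ A| = 13


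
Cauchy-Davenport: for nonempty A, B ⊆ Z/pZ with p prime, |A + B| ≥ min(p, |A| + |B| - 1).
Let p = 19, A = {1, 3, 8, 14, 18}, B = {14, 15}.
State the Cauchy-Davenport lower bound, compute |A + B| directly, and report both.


Cauchy-Davenport: |A + B| ≥ min(p, |A| + |B| - 1) for A, B nonempty in Z/pZ.
|A| = 5, |B| = 2, p = 19.
CD lower bound = min(19, 5 + 2 - 1) = min(19, 6) = 6.
Compute A + B mod 19 directly:
a = 1: 1+14=15, 1+15=16
a = 3: 3+14=17, 3+15=18
a = 8: 8+14=3, 8+15=4
a = 14: 14+14=9, 14+15=10
a = 18: 18+14=13, 18+15=14
A + B = {3, 4, 9, 10, 13, 14, 15, 16, 17, 18}, so |A + B| = 10.
Verify: 10 ≥ 6? Yes ✓.

CD lower bound = 6, actual |A + B| = 10.


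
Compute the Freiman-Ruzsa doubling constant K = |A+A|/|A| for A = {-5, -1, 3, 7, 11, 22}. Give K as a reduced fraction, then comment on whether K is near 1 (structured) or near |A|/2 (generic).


|A| = 6.
Compute A + A by enumerating all 36 pairs.
A + A = {-10, -6, -2, 2, 6, 10, 14, 17, 18, 21, 22, 25, 29, 33, 44}, so |A + A| = 15.
K = |A + A| / |A| = 15/6 = 5/2 ≈ 2.5000.
Reference: AP of size 6 gives K = 11/6 ≈ 1.8333; a fully generic set of size 6 gives K ≈ 3.5000.

|A| = 6, |A + A| = 15, K = 15/6 = 5/2.


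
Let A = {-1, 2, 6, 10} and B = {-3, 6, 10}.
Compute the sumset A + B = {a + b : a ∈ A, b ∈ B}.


A + B = {a + b : a ∈ A, b ∈ B}.
Enumerate all |A|·|B| = 4·3 = 12 pairs (a, b) and collect distinct sums.
a = -1: -1+-3=-4, -1+6=5, -1+10=9
a = 2: 2+-3=-1, 2+6=8, 2+10=12
a = 6: 6+-3=3, 6+6=12, 6+10=16
a = 10: 10+-3=7, 10+6=16, 10+10=20
Collecting distinct sums: A + B = {-4, -1, 3, 5, 7, 8, 9, 12, 16, 20}
|A + B| = 10

A + B = {-4, -1, 3, 5, 7, 8, 9, 12, 16, 20}


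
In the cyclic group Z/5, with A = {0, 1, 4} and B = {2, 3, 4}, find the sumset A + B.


Work in Z/5Z: reduce every sum a + b modulo 5.
Enumerate all 9 pairs:
a = 0: 0+2=2, 0+3=3, 0+4=4
a = 1: 1+2=3, 1+3=4, 1+4=0
a = 4: 4+2=1, 4+3=2, 4+4=3
Distinct residues collected: {0, 1, 2, 3, 4}
|A + B| = 5 (out of 5 total residues).

A + B = {0, 1, 2, 3, 4}


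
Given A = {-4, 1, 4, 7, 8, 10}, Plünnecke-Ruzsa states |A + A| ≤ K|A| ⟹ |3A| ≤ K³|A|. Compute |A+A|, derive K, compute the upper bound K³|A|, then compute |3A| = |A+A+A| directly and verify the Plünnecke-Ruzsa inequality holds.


|A| = 6.
Step 1: Compute A + A by enumerating all 36 pairs.
A + A = {-8, -3, 0, 2, 3, 4, 5, 6, 8, 9, 11, 12, 14, 15, 16, 17, 18, 20}, so |A + A| = 18.
Step 2: Doubling constant K = |A + A|/|A| = 18/6 = 18/6 ≈ 3.0000.
Step 3: Plünnecke-Ruzsa gives |3A| ≤ K³·|A| = (3.0000)³ · 6 ≈ 162.0000.
Step 4: Compute 3A = A + A + A directly by enumerating all triples (a,b,c) ∈ A³; |3A| = 35.
Step 5: Check 35 ≤ 162.0000? Yes ✓.

K = 18/6, Plünnecke-Ruzsa bound K³|A| ≈ 162.0000, |3A| = 35, inequality holds.


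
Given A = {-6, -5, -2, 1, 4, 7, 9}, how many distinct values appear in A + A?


A + A = {a + a' : a, a' ∈ A}; |A| = 7.
General bounds: 2|A| - 1 ≤ |A + A| ≤ |A|(|A|+1)/2, i.e. 13 ≤ |A + A| ≤ 28.
Lower bound 2|A|-1 is attained iff A is an arithmetic progression.
Enumerate sums a + a' for a ≤ a' (symmetric, so this suffices):
a = -6: -6+-6=-12, -6+-5=-11, -6+-2=-8, -6+1=-5, -6+4=-2, -6+7=1, -6+9=3
a = -5: -5+-5=-10, -5+-2=-7, -5+1=-4, -5+4=-1, -5+7=2, -5+9=4
a = -2: -2+-2=-4, -2+1=-1, -2+4=2, -2+7=5, -2+9=7
a = 1: 1+1=2, 1+4=5, 1+7=8, 1+9=10
a = 4: 4+4=8, 4+7=11, 4+9=13
a = 7: 7+7=14, 7+9=16
a = 9: 9+9=18
Distinct sums: {-12, -11, -10, -8, -7, -5, -4, -2, -1, 1, 2, 3, 4, 5, 7, 8, 10, 11, 13, 14, 16, 18}
|A + A| = 22

|A + A| = 22


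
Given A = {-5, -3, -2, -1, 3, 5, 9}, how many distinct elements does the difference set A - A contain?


A - A = {a - a' : a, a' ∈ A}; |A| = 7.
Bounds: 2|A|-1 ≤ |A - A| ≤ |A|² - |A| + 1, i.e. 13 ≤ |A - A| ≤ 43.
Note: 0 ∈ A - A always (from a - a). The set is symmetric: if d ∈ A - A then -d ∈ A - A.
Enumerate nonzero differences d = a - a' with a > a' (then include -d):
Positive differences: {1, 2, 3, 4, 5, 6, 7, 8, 10, 11, 12, 14}
Full difference set: {0} ∪ (positive diffs) ∪ (negative diffs).
|A - A| = 1 + 2·12 = 25 (matches direct enumeration: 25).

|A - A| = 25


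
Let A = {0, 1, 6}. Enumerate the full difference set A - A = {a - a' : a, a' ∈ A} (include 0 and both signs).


A - A = {a - a' : a, a' ∈ A}.
Compute a - a' for each ordered pair (a, a'):
a = 0: 0-0=0, 0-1=-1, 0-6=-6
a = 1: 1-0=1, 1-1=0, 1-6=-5
a = 6: 6-0=6, 6-1=5, 6-6=0
Collecting distinct values (and noting 0 appears from a-a):
A - A = {-6, -5, -1, 0, 1, 5, 6}
|A - A| = 7

A - A = {-6, -5, -1, 0, 1, 5, 6}


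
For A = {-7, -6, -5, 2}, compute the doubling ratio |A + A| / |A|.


|A| = 4.
Compute A + A by enumerating all 16 pairs.
A + A = {-14, -13, -12, -11, -10, -5, -4, -3, 4}, so |A + A| = 9.
K = |A + A| / |A| = 9/4 (already in lowest terms) ≈ 2.2500.
Reference: AP of size 4 gives K = 7/4 ≈ 1.7500; a fully generic set of size 4 gives K ≈ 2.5000.

|A| = 4, |A + A| = 9, K = 9/4.


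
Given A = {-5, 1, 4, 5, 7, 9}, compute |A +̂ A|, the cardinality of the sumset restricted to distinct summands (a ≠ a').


Restricted sumset: A +̂ A = {a + a' : a ∈ A, a' ∈ A, a ≠ a'}.
Equivalently, take A + A and drop any sum 2a that is achievable ONLY as a + a for a ∈ A (i.e. sums representable only with equal summands).
Enumerate pairs (a, a') with a < a' (symmetric, so each unordered pair gives one sum; this covers all a ≠ a'):
  -5 + 1 = -4
  -5 + 4 = -1
  -5 + 5 = 0
  -5 + 7 = 2
  -5 + 9 = 4
  1 + 4 = 5
  1 + 5 = 6
  1 + 7 = 8
  1 + 9 = 10
  4 + 5 = 9
  4 + 7 = 11
  4 + 9 = 13
  5 + 7 = 12
  5 + 9 = 14
  7 + 9 = 16
Collected distinct sums: {-4, -1, 0, 2, 4, 5, 6, 8, 9, 10, 11, 12, 13, 14, 16}
|A +̂ A| = 15
(Reference bound: |A +̂ A| ≥ 2|A| - 3 for |A| ≥ 2, with |A| = 6 giving ≥ 9.)

|A +̂ A| = 15


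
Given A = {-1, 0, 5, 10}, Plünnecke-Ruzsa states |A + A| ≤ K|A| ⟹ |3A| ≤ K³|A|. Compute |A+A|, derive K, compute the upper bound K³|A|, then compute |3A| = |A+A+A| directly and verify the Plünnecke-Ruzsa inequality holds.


|A| = 4.
Step 1: Compute A + A by enumerating all 16 pairs.
A + A = {-2, -1, 0, 4, 5, 9, 10, 15, 20}, so |A + A| = 9.
Step 2: Doubling constant K = |A + A|/|A| = 9/4 = 9/4 ≈ 2.2500.
Step 3: Plünnecke-Ruzsa gives |3A| ≤ K³·|A| = (2.2500)³ · 4 ≈ 45.5625.
Step 4: Compute 3A = A + A + A directly by enumerating all triples (a,b,c) ∈ A³; |3A| = 16.
Step 5: Check 16 ≤ 45.5625? Yes ✓.

K = 9/4, Plünnecke-Ruzsa bound K³|A| ≈ 45.5625, |3A| = 16, inequality holds.


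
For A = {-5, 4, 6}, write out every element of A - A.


A - A = {a - a' : a, a' ∈ A}.
Compute a - a' for each ordered pair (a, a'):
a = -5: -5--5=0, -5-4=-9, -5-6=-11
a = 4: 4--5=9, 4-4=0, 4-6=-2
a = 6: 6--5=11, 6-4=2, 6-6=0
Collecting distinct values (and noting 0 appears from a-a):
A - A = {-11, -9, -2, 0, 2, 9, 11}
|A - A| = 7

A - A = {-11, -9, -2, 0, 2, 9, 11}


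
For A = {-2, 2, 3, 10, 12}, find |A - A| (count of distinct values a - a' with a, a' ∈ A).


A - A = {a - a' : a, a' ∈ A}; |A| = 5.
Bounds: 2|A|-1 ≤ |A - A| ≤ |A|² - |A| + 1, i.e. 9 ≤ |A - A| ≤ 21.
Note: 0 ∈ A - A always (from a - a). The set is symmetric: if d ∈ A - A then -d ∈ A - A.
Enumerate nonzero differences d = a - a' with a > a' (then include -d):
Positive differences: {1, 2, 4, 5, 7, 8, 9, 10, 12, 14}
Full difference set: {0} ∪ (positive diffs) ∪ (negative diffs).
|A - A| = 1 + 2·10 = 21 (matches direct enumeration: 21).

|A - A| = 21


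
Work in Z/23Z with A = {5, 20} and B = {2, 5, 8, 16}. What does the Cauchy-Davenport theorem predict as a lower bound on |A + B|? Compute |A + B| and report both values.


Cauchy-Davenport: |A + B| ≥ min(p, |A| + |B| - 1) for A, B nonempty in Z/pZ.
|A| = 2, |B| = 4, p = 23.
CD lower bound = min(23, 2 + 4 - 1) = min(23, 5) = 5.
Compute A + B mod 23 directly:
a = 5: 5+2=7, 5+5=10, 5+8=13, 5+16=21
a = 20: 20+2=22, 20+5=2, 20+8=5, 20+16=13
A + B = {2, 5, 7, 10, 13, 21, 22}, so |A + B| = 7.
Verify: 7 ≥ 5? Yes ✓.

CD lower bound = 5, actual |A + B| = 7.


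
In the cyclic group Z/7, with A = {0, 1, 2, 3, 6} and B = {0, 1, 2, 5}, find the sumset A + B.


Work in Z/7Z: reduce every sum a + b modulo 7.
Enumerate all 20 pairs:
a = 0: 0+0=0, 0+1=1, 0+2=2, 0+5=5
a = 1: 1+0=1, 1+1=2, 1+2=3, 1+5=6
a = 2: 2+0=2, 2+1=3, 2+2=4, 2+5=0
a = 3: 3+0=3, 3+1=4, 3+2=5, 3+5=1
a = 6: 6+0=6, 6+1=0, 6+2=1, 6+5=4
Distinct residues collected: {0, 1, 2, 3, 4, 5, 6}
|A + B| = 7 (out of 7 total residues).

A + B = {0, 1, 2, 3, 4, 5, 6}


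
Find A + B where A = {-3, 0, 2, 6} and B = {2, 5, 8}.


A + B = {a + b : a ∈ A, b ∈ B}.
Enumerate all |A|·|B| = 4·3 = 12 pairs (a, b) and collect distinct sums.
a = -3: -3+2=-1, -3+5=2, -3+8=5
a = 0: 0+2=2, 0+5=5, 0+8=8
a = 2: 2+2=4, 2+5=7, 2+8=10
a = 6: 6+2=8, 6+5=11, 6+8=14
Collecting distinct sums: A + B = {-1, 2, 4, 5, 7, 8, 10, 11, 14}
|A + B| = 9

A + B = {-1, 2, 4, 5, 7, 8, 10, 11, 14}


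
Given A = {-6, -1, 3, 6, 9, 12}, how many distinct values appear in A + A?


A + A = {a + a' : a, a' ∈ A}; |A| = 6.
General bounds: 2|A| - 1 ≤ |A + A| ≤ |A|(|A|+1)/2, i.e. 11 ≤ |A + A| ≤ 21.
Lower bound 2|A|-1 is attained iff A is an arithmetic progression.
Enumerate sums a + a' for a ≤ a' (symmetric, so this suffices):
a = -6: -6+-6=-12, -6+-1=-7, -6+3=-3, -6+6=0, -6+9=3, -6+12=6
a = -1: -1+-1=-2, -1+3=2, -1+6=5, -1+9=8, -1+12=11
a = 3: 3+3=6, 3+6=9, 3+9=12, 3+12=15
a = 6: 6+6=12, 6+9=15, 6+12=18
a = 9: 9+9=18, 9+12=21
a = 12: 12+12=24
Distinct sums: {-12, -7, -3, -2, 0, 2, 3, 5, 6, 8, 9, 11, 12, 15, 18, 21, 24}
|A + A| = 17

|A + A| = 17


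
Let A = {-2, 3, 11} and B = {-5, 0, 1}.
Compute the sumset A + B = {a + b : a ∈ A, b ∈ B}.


A + B = {a + b : a ∈ A, b ∈ B}.
Enumerate all |A|·|B| = 3·3 = 9 pairs (a, b) and collect distinct sums.
a = -2: -2+-5=-7, -2+0=-2, -2+1=-1
a = 3: 3+-5=-2, 3+0=3, 3+1=4
a = 11: 11+-5=6, 11+0=11, 11+1=12
Collecting distinct sums: A + B = {-7, -2, -1, 3, 4, 6, 11, 12}
|A + B| = 8

A + B = {-7, -2, -1, 3, 4, 6, 11, 12}


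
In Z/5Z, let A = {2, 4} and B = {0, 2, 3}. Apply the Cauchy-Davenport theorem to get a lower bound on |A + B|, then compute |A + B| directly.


Cauchy-Davenport: |A + B| ≥ min(p, |A| + |B| - 1) for A, B nonempty in Z/pZ.
|A| = 2, |B| = 3, p = 5.
CD lower bound = min(5, 2 + 3 - 1) = min(5, 4) = 4.
Compute A + B mod 5 directly:
a = 2: 2+0=2, 2+2=4, 2+3=0
a = 4: 4+0=4, 4+2=1, 4+3=2
A + B = {0, 1, 2, 4}, so |A + B| = 4.
Verify: 4 ≥ 4? Yes ✓.

CD lower bound = 4, actual |A + B| = 4.


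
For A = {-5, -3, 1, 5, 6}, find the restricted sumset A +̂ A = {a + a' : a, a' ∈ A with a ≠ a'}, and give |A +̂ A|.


Restricted sumset: A +̂ A = {a + a' : a ∈ A, a' ∈ A, a ≠ a'}.
Equivalently, take A + A and drop any sum 2a that is achievable ONLY as a + a for a ∈ A (i.e. sums representable only with equal summands).
Enumerate pairs (a, a') with a < a' (symmetric, so each unordered pair gives one sum; this covers all a ≠ a'):
  -5 + -3 = -8
  -5 + 1 = -4
  -5 + 5 = 0
  -5 + 6 = 1
  -3 + 1 = -2
  -3 + 5 = 2
  -3 + 6 = 3
  1 + 5 = 6
  1 + 6 = 7
  5 + 6 = 11
Collected distinct sums: {-8, -4, -2, 0, 1, 2, 3, 6, 7, 11}
|A +̂ A| = 10
(Reference bound: |A +̂ A| ≥ 2|A| - 3 for |A| ≥ 2, with |A| = 5 giving ≥ 7.)

|A +̂ A| = 10


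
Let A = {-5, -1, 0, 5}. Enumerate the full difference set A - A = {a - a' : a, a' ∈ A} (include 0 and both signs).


A - A = {a - a' : a, a' ∈ A}.
Compute a - a' for each ordered pair (a, a'):
a = -5: -5--5=0, -5--1=-4, -5-0=-5, -5-5=-10
a = -1: -1--5=4, -1--1=0, -1-0=-1, -1-5=-6
a = 0: 0--5=5, 0--1=1, 0-0=0, 0-5=-5
a = 5: 5--5=10, 5--1=6, 5-0=5, 5-5=0
Collecting distinct values (and noting 0 appears from a-a):
A - A = {-10, -6, -5, -4, -1, 0, 1, 4, 5, 6, 10}
|A - A| = 11

A - A = {-10, -6, -5, -4, -1, 0, 1, 4, 5, 6, 10}


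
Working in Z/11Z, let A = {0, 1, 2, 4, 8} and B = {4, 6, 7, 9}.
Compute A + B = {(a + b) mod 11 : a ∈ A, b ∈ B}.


Work in Z/11Z: reduce every sum a + b modulo 11.
Enumerate all 20 pairs:
a = 0: 0+4=4, 0+6=6, 0+7=7, 0+9=9
a = 1: 1+4=5, 1+6=7, 1+7=8, 1+9=10
a = 2: 2+4=6, 2+6=8, 2+7=9, 2+9=0
a = 4: 4+4=8, 4+6=10, 4+7=0, 4+9=2
a = 8: 8+4=1, 8+6=3, 8+7=4, 8+9=6
Distinct residues collected: {0, 1, 2, 3, 4, 5, 6, 7, 8, 9, 10}
|A + B| = 11 (out of 11 total residues).

A + B = {0, 1, 2, 3, 4, 5, 6, 7, 8, 9, 10}


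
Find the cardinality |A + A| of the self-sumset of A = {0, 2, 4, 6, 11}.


A + A = {a + a' : a, a' ∈ A}; |A| = 5.
General bounds: 2|A| - 1 ≤ |A + A| ≤ |A|(|A|+1)/2, i.e. 9 ≤ |A + A| ≤ 15.
Lower bound 2|A|-1 is attained iff A is an arithmetic progression.
Enumerate sums a + a' for a ≤ a' (symmetric, so this suffices):
a = 0: 0+0=0, 0+2=2, 0+4=4, 0+6=6, 0+11=11
a = 2: 2+2=4, 2+4=6, 2+6=8, 2+11=13
a = 4: 4+4=8, 4+6=10, 4+11=15
a = 6: 6+6=12, 6+11=17
a = 11: 11+11=22
Distinct sums: {0, 2, 4, 6, 8, 10, 11, 12, 13, 15, 17, 22}
|A + A| = 12

|A + A| = 12


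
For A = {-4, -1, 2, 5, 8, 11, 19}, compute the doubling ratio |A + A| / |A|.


|A| = 7.
Compute A + A by enumerating all 49 pairs.
A + A = {-8, -5, -2, 1, 4, 7, 10, 13, 15, 16, 18, 19, 21, 22, 24, 27, 30, 38}, so |A + A| = 18.
K = |A + A| / |A| = 18/7 (already in lowest terms) ≈ 2.5714.
Reference: AP of size 7 gives K = 13/7 ≈ 1.8571; a fully generic set of size 7 gives K ≈ 4.0000.

|A| = 7, |A + A| = 18, K = 18/7.


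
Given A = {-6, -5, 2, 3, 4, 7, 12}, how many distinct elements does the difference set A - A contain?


A - A = {a - a' : a, a' ∈ A}; |A| = 7.
Bounds: 2|A|-1 ≤ |A - A| ≤ |A|² - |A| + 1, i.e. 13 ≤ |A - A| ≤ 43.
Note: 0 ∈ A - A always (from a - a). The set is symmetric: if d ∈ A - A then -d ∈ A - A.
Enumerate nonzero differences d = a - a' with a > a' (then include -d):
Positive differences: {1, 2, 3, 4, 5, 7, 8, 9, 10, 12, 13, 17, 18}
Full difference set: {0} ∪ (positive diffs) ∪ (negative diffs).
|A - A| = 1 + 2·13 = 27 (matches direct enumeration: 27).

|A - A| = 27


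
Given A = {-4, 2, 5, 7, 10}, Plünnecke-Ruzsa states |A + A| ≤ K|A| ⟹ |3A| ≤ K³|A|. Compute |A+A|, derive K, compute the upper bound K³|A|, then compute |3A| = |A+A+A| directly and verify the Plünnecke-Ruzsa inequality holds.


|A| = 5.
Step 1: Compute A + A by enumerating all 25 pairs.
A + A = {-8, -2, 1, 3, 4, 6, 7, 9, 10, 12, 14, 15, 17, 20}, so |A + A| = 14.
Step 2: Doubling constant K = |A + A|/|A| = 14/5 = 14/5 ≈ 2.8000.
Step 3: Plünnecke-Ruzsa gives |3A| ≤ K³·|A| = (2.8000)³ · 5 ≈ 109.7600.
Step 4: Compute 3A = A + A + A directly by enumerating all triples (a,b,c) ∈ A³; |3A| = 27.
Step 5: Check 27 ≤ 109.7600? Yes ✓.

K = 14/5, Plünnecke-Ruzsa bound K³|A| ≈ 109.7600, |3A| = 27, inequality holds.


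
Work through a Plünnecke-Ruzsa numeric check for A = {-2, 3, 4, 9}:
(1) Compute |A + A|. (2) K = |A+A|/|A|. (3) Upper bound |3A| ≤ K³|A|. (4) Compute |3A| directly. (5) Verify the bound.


|A| = 4.
Step 1: Compute A + A by enumerating all 16 pairs.
A + A = {-4, 1, 2, 6, 7, 8, 12, 13, 18}, so |A + A| = 9.
Step 2: Doubling constant K = |A + A|/|A| = 9/4 = 9/4 ≈ 2.2500.
Step 3: Plünnecke-Ruzsa gives |3A| ≤ K³·|A| = (2.2500)³ · 4 ≈ 45.5625.
Step 4: Compute 3A = A + A + A directly by enumerating all triples (a,b,c) ∈ A³; |3A| = 16.
Step 5: Check 16 ≤ 45.5625? Yes ✓.

K = 9/4, Plünnecke-Ruzsa bound K³|A| ≈ 45.5625, |3A| = 16, inequality holds.


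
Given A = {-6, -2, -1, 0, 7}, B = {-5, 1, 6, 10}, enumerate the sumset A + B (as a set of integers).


A + B = {a + b : a ∈ A, b ∈ B}.
Enumerate all |A|·|B| = 5·4 = 20 pairs (a, b) and collect distinct sums.
a = -6: -6+-5=-11, -6+1=-5, -6+6=0, -6+10=4
a = -2: -2+-5=-7, -2+1=-1, -2+6=4, -2+10=8
a = -1: -1+-5=-6, -1+1=0, -1+6=5, -1+10=9
a = 0: 0+-5=-5, 0+1=1, 0+6=6, 0+10=10
a = 7: 7+-5=2, 7+1=8, 7+6=13, 7+10=17
Collecting distinct sums: A + B = {-11, -7, -6, -5, -1, 0, 1, 2, 4, 5, 6, 8, 9, 10, 13, 17}
|A + B| = 16

A + B = {-11, -7, -6, -5, -1, 0, 1, 2, 4, 5, 6, 8, 9, 10, 13, 17}


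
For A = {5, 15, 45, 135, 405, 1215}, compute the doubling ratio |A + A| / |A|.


|A| = 6.
Compute A + A by enumerating all 36 pairs.
A + A = {10, 20, 30, 50, 60, 90, 140, 150, 180, 270, 410, 420, 450, 540, 810, 1220, 1230, 1260, 1350, 1620, 2430}, so |A + A| = 21.
K = |A + A| / |A| = 21/6 = 7/2 ≈ 3.5000.
Reference: AP of size 6 gives K = 11/6 ≈ 1.8333; a fully generic set of size 6 gives K ≈ 3.5000.

|A| = 6, |A + A| = 21, K = 21/6 = 7/2.


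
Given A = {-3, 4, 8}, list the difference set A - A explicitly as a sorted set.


A - A = {a - a' : a, a' ∈ A}.
Compute a - a' for each ordered pair (a, a'):
a = -3: -3--3=0, -3-4=-7, -3-8=-11
a = 4: 4--3=7, 4-4=0, 4-8=-4
a = 8: 8--3=11, 8-4=4, 8-8=0
Collecting distinct values (and noting 0 appears from a-a):
A - A = {-11, -7, -4, 0, 4, 7, 11}
|A - A| = 7

A - A = {-11, -7, -4, 0, 4, 7, 11}


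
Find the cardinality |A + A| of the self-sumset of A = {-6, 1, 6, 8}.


A + A = {a + a' : a, a' ∈ A}; |A| = 4.
General bounds: 2|A| - 1 ≤ |A + A| ≤ |A|(|A|+1)/2, i.e. 7 ≤ |A + A| ≤ 10.
Lower bound 2|A|-1 is attained iff A is an arithmetic progression.
Enumerate sums a + a' for a ≤ a' (symmetric, so this suffices):
a = -6: -6+-6=-12, -6+1=-5, -6+6=0, -6+8=2
a = 1: 1+1=2, 1+6=7, 1+8=9
a = 6: 6+6=12, 6+8=14
a = 8: 8+8=16
Distinct sums: {-12, -5, 0, 2, 7, 9, 12, 14, 16}
|A + A| = 9

|A + A| = 9


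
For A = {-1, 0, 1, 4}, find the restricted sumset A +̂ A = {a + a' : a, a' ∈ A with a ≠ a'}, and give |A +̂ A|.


Restricted sumset: A +̂ A = {a + a' : a ∈ A, a' ∈ A, a ≠ a'}.
Equivalently, take A + A and drop any sum 2a that is achievable ONLY as a + a for a ∈ A (i.e. sums representable only with equal summands).
Enumerate pairs (a, a') with a < a' (symmetric, so each unordered pair gives one sum; this covers all a ≠ a'):
  -1 + 0 = -1
  -1 + 1 = 0
  -1 + 4 = 3
  0 + 1 = 1
  0 + 4 = 4
  1 + 4 = 5
Collected distinct sums: {-1, 0, 1, 3, 4, 5}
|A +̂ A| = 6
(Reference bound: |A +̂ A| ≥ 2|A| - 3 for |A| ≥ 2, with |A| = 4 giving ≥ 5.)

|A +̂ A| = 6


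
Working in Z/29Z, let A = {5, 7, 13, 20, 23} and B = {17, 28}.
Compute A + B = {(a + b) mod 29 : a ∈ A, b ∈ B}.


Work in Z/29Z: reduce every sum a + b modulo 29.
Enumerate all 10 pairs:
a = 5: 5+17=22, 5+28=4
a = 7: 7+17=24, 7+28=6
a = 13: 13+17=1, 13+28=12
a = 20: 20+17=8, 20+28=19
a = 23: 23+17=11, 23+28=22
Distinct residues collected: {1, 4, 6, 8, 11, 12, 19, 22, 24}
|A + B| = 9 (out of 29 total residues).

A + B = {1, 4, 6, 8, 11, 12, 19, 22, 24}


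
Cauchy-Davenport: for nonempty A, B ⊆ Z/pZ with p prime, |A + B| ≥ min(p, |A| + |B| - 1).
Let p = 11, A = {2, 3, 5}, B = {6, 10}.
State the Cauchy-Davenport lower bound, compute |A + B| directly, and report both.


Cauchy-Davenport: |A + B| ≥ min(p, |A| + |B| - 1) for A, B nonempty in Z/pZ.
|A| = 3, |B| = 2, p = 11.
CD lower bound = min(11, 3 + 2 - 1) = min(11, 4) = 4.
Compute A + B mod 11 directly:
a = 2: 2+6=8, 2+10=1
a = 3: 3+6=9, 3+10=2
a = 5: 5+6=0, 5+10=4
A + B = {0, 1, 2, 4, 8, 9}, so |A + B| = 6.
Verify: 6 ≥ 4? Yes ✓.

CD lower bound = 4, actual |A + B| = 6.


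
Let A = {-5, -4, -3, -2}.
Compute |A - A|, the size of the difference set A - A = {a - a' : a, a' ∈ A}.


A - A = {a - a' : a, a' ∈ A}; |A| = 4.
Bounds: 2|A|-1 ≤ |A - A| ≤ |A|² - |A| + 1, i.e. 7 ≤ |A - A| ≤ 13.
Note: 0 ∈ A - A always (from a - a). The set is symmetric: if d ∈ A - A then -d ∈ A - A.
Enumerate nonzero differences d = a - a' with a > a' (then include -d):
Positive differences: {1, 2, 3}
Full difference set: {0} ∪ (positive diffs) ∪ (negative diffs).
|A - A| = 1 + 2·3 = 7 (matches direct enumeration: 7).

|A - A| = 7


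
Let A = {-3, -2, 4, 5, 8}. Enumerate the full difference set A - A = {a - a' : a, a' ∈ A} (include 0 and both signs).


A - A = {a - a' : a, a' ∈ A}.
Compute a - a' for each ordered pair (a, a'):
a = -3: -3--3=0, -3--2=-1, -3-4=-7, -3-5=-8, -3-8=-11
a = -2: -2--3=1, -2--2=0, -2-4=-6, -2-5=-7, -2-8=-10
a = 4: 4--3=7, 4--2=6, 4-4=0, 4-5=-1, 4-8=-4
a = 5: 5--3=8, 5--2=7, 5-4=1, 5-5=0, 5-8=-3
a = 8: 8--3=11, 8--2=10, 8-4=4, 8-5=3, 8-8=0
Collecting distinct values (and noting 0 appears from a-a):
A - A = {-11, -10, -8, -7, -6, -4, -3, -1, 0, 1, 3, 4, 6, 7, 8, 10, 11}
|A - A| = 17

A - A = {-11, -10, -8, -7, -6, -4, -3, -1, 0, 1, 3, 4, 6, 7, 8, 10, 11}


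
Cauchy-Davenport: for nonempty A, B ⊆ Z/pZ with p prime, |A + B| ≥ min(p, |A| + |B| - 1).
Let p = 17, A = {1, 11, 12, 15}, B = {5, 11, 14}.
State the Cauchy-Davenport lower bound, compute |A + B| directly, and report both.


Cauchy-Davenport: |A + B| ≥ min(p, |A| + |B| - 1) for A, B nonempty in Z/pZ.
|A| = 4, |B| = 3, p = 17.
CD lower bound = min(17, 4 + 3 - 1) = min(17, 6) = 6.
Compute A + B mod 17 directly:
a = 1: 1+5=6, 1+11=12, 1+14=15
a = 11: 11+5=16, 11+11=5, 11+14=8
a = 12: 12+5=0, 12+11=6, 12+14=9
a = 15: 15+5=3, 15+11=9, 15+14=12
A + B = {0, 3, 5, 6, 8, 9, 12, 15, 16}, so |A + B| = 9.
Verify: 9 ≥ 6? Yes ✓.

CD lower bound = 6, actual |A + B| = 9.


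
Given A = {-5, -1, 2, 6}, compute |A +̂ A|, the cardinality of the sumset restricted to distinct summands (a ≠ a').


Restricted sumset: A +̂ A = {a + a' : a ∈ A, a' ∈ A, a ≠ a'}.
Equivalently, take A + A and drop any sum 2a that is achievable ONLY as a + a for a ∈ A (i.e. sums representable only with equal summands).
Enumerate pairs (a, a') with a < a' (symmetric, so each unordered pair gives one sum; this covers all a ≠ a'):
  -5 + -1 = -6
  -5 + 2 = -3
  -5 + 6 = 1
  -1 + 2 = 1
  -1 + 6 = 5
  2 + 6 = 8
Collected distinct sums: {-6, -3, 1, 5, 8}
|A +̂ A| = 5
(Reference bound: |A +̂ A| ≥ 2|A| - 3 for |A| ≥ 2, with |A| = 4 giving ≥ 5.)

|A +̂ A| = 5


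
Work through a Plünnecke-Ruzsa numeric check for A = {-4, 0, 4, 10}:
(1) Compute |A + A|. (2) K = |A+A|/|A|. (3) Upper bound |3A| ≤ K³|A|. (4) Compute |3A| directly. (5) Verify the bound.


|A| = 4.
Step 1: Compute A + A by enumerating all 16 pairs.
A + A = {-8, -4, 0, 4, 6, 8, 10, 14, 20}, so |A + A| = 9.
Step 2: Doubling constant K = |A + A|/|A| = 9/4 = 9/4 ≈ 2.2500.
Step 3: Plünnecke-Ruzsa gives |3A| ≤ K³·|A| = (2.2500)³ · 4 ≈ 45.5625.
Step 4: Compute 3A = A + A + A directly by enumerating all triples (a,b,c) ∈ A³; |3A| = 16.
Step 5: Check 16 ≤ 45.5625? Yes ✓.

K = 9/4, Plünnecke-Ruzsa bound K³|A| ≈ 45.5625, |3A| = 16, inequality holds.


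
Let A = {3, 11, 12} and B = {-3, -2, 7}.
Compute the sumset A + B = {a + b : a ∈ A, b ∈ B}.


A + B = {a + b : a ∈ A, b ∈ B}.
Enumerate all |A|·|B| = 3·3 = 9 pairs (a, b) and collect distinct sums.
a = 3: 3+-3=0, 3+-2=1, 3+7=10
a = 11: 11+-3=8, 11+-2=9, 11+7=18
a = 12: 12+-3=9, 12+-2=10, 12+7=19
Collecting distinct sums: A + B = {0, 1, 8, 9, 10, 18, 19}
|A + B| = 7

A + B = {0, 1, 8, 9, 10, 18, 19}


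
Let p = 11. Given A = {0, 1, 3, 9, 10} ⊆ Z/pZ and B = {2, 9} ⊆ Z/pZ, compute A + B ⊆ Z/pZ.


Work in Z/11Z: reduce every sum a + b modulo 11.
Enumerate all 10 pairs:
a = 0: 0+2=2, 0+9=9
a = 1: 1+2=3, 1+9=10
a = 3: 3+2=5, 3+9=1
a = 9: 9+2=0, 9+9=7
a = 10: 10+2=1, 10+9=8
Distinct residues collected: {0, 1, 2, 3, 5, 7, 8, 9, 10}
|A + B| = 9 (out of 11 total residues).

A + B = {0, 1, 2, 3, 5, 7, 8, 9, 10}


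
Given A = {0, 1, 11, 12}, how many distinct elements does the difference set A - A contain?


A - A = {a - a' : a, a' ∈ A}; |A| = 4.
Bounds: 2|A|-1 ≤ |A - A| ≤ |A|² - |A| + 1, i.e. 7 ≤ |A - A| ≤ 13.
Note: 0 ∈ A - A always (from a - a). The set is symmetric: if d ∈ A - A then -d ∈ A - A.
Enumerate nonzero differences d = a - a' with a > a' (then include -d):
Positive differences: {1, 10, 11, 12}
Full difference set: {0} ∪ (positive diffs) ∪ (negative diffs).
|A - A| = 1 + 2·4 = 9 (matches direct enumeration: 9).

|A - A| = 9


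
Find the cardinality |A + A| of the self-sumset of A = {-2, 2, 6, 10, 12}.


A + A = {a + a' : a, a' ∈ A}; |A| = 5.
General bounds: 2|A| - 1 ≤ |A + A| ≤ |A|(|A|+1)/2, i.e. 9 ≤ |A + A| ≤ 15.
Lower bound 2|A|-1 is attained iff A is an arithmetic progression.
Enumerate sums a + a' for a ≤ a' (symmetric, so this suffices):
a = -2: -2+-2=-4, -2+2=0, -2+6=4, -2+10=8, -2+12=10
a = 2: 2+2=4, 2+6=8, 2+10=12, 2+12=14
a = 6: 6+6=12, 6+10=16, 6+12=18
a = 10: 10+10=20, 10+12=22
a = 12: 12+12=24
Distinct sums: {-4, 0, 4, 8, 10, 12, 14, 16, 18, 20, 22, 24}
|A + A| = 12

|A + A| = 12


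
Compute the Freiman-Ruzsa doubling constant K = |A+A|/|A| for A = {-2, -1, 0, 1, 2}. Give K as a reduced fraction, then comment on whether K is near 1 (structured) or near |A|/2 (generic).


|A| = 5.
Compute A + A by enumerating all 25 pairs.
A + A = {-4, -3, -2, -1, 0, 1, 2, 3, 4}, so |A + A| = 9.
K = |A + A| / |A| = 9/5 (already in lowest terms) ≈ 1.8000.
Reference: AP of size 5 gives K = 9/5 ≈ 1.8000; a fully generic set of size 5 gives K ≈ 3.0000.

|A| = 5, |A + A| = 9, K = 9/5.


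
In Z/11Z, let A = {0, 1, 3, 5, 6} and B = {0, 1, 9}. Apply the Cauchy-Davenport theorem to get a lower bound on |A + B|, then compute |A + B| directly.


Cauchy-Davenport: |A + B| ≥ min(p, |A| + |B| - 1) for A, B nonempty in Z/pZ.
|A| = 5, |B| = 3, p = 11.
CD lower bound = min(11, 5 + 3 - 1) = min(11, 7) = 7.
Compute A + B mod 11 directly:
a = 0: 0+0=0, 0+1=1, 0+9=9
a = 1: 1+0=1, 1+1=2, 1+9=10
a = 3: 3+0=3, 3+1=4, 3+9=1
a = 5: 5+0=5, 5+1=6, 5+9=3
a = 6: 6+0=6, 6+1=7, 6+9=4
A + B = {0, 1, 2, 3, 4, 5, 6, 7, 9, 10}, so |A + B| = 10.
Verify: 10 ≥ 7? Yes ✓.

CD lower bound = 7, actual |A + B| = 10.


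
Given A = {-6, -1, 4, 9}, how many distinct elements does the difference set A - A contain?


A - A = {a - a' : a, a' ∈ A}; |A| = 4.
Bounds: 2|A|-1 ≤ |A - A| ≤ |A|² - |A| + 1, i.e. 7 ≤ |A - A| ≤ 13.
Note: 0 ∈ A - A always (from a - a). The set is symmetric: if d ∈ A - A then -d ∈ A - A.
Enumerate nonzero differences d = a - a' with a > a' (then include -d):
Positive differences: {5, 10, 15}
Full difference set: {0} ∪ (positive diffs) ∪ (negative diffs).
|A - A| = 1 + 2·3 = 7 (matches direct enumeration: 7).

|A - A| = 7


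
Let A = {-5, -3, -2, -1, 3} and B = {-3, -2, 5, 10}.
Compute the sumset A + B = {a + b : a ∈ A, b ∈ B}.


A + B = {a + b : a ∈ A, b ∈ B}.
Enumerate all |A|·|B| = 5·4 = 20 pairs (a, b) and collect distinct sums.
a = -5: -5+-3=-8, -5+-2=-7, -5+5=0, -5+10=5
a = -3: -3+-3=-6, -3+-2=-5, -3+5=2, -3+10=7
a = -2: -2+-3=-5, -2+-2=-4, -2+5=3, -2+10=8
a = -1: -1+-3=-4, -1+-2=-3, -1+5=4, -1+10=9
a = 3: 3+-3=0, 3+-2=1, 3+5=8, 3+10=13
Collecting distinct sums: A + B = {-8, -7, -6, -5, -4, -3, 0, 1, 2, 3, 4, 5, 7, 8, 9, 13}
|A + B| = 16

A + B = {-8, -7, -6, -5, -4, -3, 0, 1, 2, 3, 4, 5, 7, 8, 9, 13}


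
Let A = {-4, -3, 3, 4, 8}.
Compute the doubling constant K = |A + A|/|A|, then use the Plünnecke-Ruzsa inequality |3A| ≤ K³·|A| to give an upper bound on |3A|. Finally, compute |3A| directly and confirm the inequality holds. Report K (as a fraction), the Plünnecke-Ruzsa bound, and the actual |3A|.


|A| = 5.
Step 1: Compute A + A by enumerating all 25 pairs.
A + A = {-8, -7, -6, -1, 0, 1, 4, 5, 6, 7, 8, 11, 12, 16}, so |A + A| = 14.
Step 2: Doubling constant K = |A + A|/|A| = 14/5 = 14/5 ≈ 2.8000.
Step 3: Plünnecke-Ruzsa gives |3A| ≤ K³·|A| = (2.8000)³ · 5 ≈ 109.7600.
Step 4: Compute 3A = A + A + A directly by enumerating all triples (a,b,c) ∈ A³; |3A| = 27.
Step 5: Check 27 ≤ 109.7600? Yes ✓.

K = 14/5, Plünnecke-Ruzsa bound K³|A| ≈ 109.7600, |3A| = 27, inequality holds.
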